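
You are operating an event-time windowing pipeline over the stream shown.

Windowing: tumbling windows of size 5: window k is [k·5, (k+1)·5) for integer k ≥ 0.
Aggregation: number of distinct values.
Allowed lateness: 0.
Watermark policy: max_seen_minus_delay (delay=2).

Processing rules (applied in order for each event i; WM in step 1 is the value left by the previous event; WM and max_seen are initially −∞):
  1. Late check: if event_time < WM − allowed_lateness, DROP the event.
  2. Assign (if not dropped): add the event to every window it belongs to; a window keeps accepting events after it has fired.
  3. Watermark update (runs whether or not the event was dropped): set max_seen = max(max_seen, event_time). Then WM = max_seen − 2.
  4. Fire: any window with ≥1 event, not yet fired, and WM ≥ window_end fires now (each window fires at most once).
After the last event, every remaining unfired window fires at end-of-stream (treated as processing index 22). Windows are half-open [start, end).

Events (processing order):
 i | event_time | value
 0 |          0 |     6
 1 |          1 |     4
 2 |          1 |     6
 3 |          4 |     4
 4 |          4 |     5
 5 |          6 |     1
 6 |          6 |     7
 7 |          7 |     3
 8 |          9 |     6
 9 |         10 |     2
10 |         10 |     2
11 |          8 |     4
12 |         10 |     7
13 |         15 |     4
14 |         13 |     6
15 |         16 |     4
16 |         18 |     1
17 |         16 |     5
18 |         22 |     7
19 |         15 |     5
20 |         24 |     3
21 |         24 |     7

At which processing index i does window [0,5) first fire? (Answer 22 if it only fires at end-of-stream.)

7

i=0 t=0 v=6: → [0,5); WM=-2
i=1 t=1 v=4: → [0,5); WM=-1
i=2 t=1 v=6: → [0,5); WM=-1
i=3 t=4 v=4: → [0,5); WM=2
i=4 t=4 v=5: → [0,5); WM=2
i=5 t=6 v=1: → [5,10); WM=4
i=6 t=6 v=7: → [5,10); WM=4
i=7 t=7 v=3: → [5,10); WM=5; [0,5) fires=3
i=8 t=9 v=6: → [5,10); WM=7
i=9 t=10 v=2: → [10,15); WM=8
i=10 t=10 v=2: → [10,15); WM=8
i=11 t=8 v=4: → [5,10); WM=8
i=12 t=10 v=7: → [10,15); WM=8
i=13 t=15 v=4: → [15,20); WM=13; [5,10) fires=5
i=14 t=13 v=6: → [10,15); WM=13
i=15 t=16 v=4: → [15,20); WM=14
i=16 t=18 v=1: → [15,20); WM=16; [10,15) fires=3
i=17 t=16 v=5: → [15,20); WM=16
i=18 t=22 v=7: → [20,25); WM=20; [15,20) fires=3
i=19 t=15 v=5: DROP (t<20-0); WM=20
i=20 t=24 v=3: → [20,25); WM=22
i=21 t=24 v=7: → [20,25); WM=22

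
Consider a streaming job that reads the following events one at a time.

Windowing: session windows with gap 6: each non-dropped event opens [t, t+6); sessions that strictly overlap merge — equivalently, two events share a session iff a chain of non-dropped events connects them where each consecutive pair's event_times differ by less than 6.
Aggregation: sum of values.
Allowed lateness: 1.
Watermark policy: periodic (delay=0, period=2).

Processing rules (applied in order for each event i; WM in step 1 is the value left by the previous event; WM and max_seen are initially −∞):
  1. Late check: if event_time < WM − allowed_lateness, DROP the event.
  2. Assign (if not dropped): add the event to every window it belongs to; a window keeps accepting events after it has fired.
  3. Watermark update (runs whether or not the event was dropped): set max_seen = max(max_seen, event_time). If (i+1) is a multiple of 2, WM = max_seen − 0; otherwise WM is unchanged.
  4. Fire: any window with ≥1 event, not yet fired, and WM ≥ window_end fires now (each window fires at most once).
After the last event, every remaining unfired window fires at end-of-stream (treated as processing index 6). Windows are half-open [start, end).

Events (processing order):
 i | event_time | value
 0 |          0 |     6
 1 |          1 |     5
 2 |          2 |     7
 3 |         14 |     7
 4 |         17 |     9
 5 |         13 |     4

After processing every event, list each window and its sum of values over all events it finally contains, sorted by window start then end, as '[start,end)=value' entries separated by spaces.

[0,8)=18 [13,23)=20

i=0 t=0 v=6: → [0,6); WM=−∞
i=1 t=1 v=5: → [0,7); WM=1
i=2 t=2 v=7: → [0,8); WM=1
i=3 t=14 v=7: → [14,20); WM=14
i=4 t=17 v=9: → [14,23); WM=14
i=5 t=13 v=4: → [13,23); WM=17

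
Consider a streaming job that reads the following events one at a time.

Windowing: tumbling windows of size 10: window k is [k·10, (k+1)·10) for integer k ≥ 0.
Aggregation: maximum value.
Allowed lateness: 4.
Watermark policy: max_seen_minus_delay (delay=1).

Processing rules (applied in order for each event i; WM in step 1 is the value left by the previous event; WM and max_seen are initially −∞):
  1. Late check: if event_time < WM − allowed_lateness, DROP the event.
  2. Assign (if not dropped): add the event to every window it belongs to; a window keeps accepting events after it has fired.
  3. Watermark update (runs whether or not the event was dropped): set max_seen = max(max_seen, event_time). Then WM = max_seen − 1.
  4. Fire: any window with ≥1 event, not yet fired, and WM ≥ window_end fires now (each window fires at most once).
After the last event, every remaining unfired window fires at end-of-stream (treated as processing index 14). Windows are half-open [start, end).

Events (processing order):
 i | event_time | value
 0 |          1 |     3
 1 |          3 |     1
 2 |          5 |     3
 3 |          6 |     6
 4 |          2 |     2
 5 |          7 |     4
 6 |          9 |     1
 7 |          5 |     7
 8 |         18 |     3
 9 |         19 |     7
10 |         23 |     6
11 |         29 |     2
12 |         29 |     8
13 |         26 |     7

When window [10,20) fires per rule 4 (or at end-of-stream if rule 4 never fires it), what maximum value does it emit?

7

i=0 t=1 v=3: → [0,10); WM=0
i=1 t=3 v=1: → [0,10); WM=2
i=2 t=5 v=3: → [0,10); WM=4
i=3 t=6 v=6: → [0,10); WM=5
i=4 t=2 v=2: → [0,10); WM=5
i=5 t=7 v=4: → [0,10); WM=6
i=6 t=9 v=1: → [0,10); WM=8
i=7 t=5 v=7: → [0,10); WM=8
i=8 t=18 v=3: → [10,20); WM=17; [0,10) fires=7
i=9 t=19 v=7: → [10,20); WM=18
i=10 t=23 v=6: → [20,30); WM=22; [10,20) fires=7
i=11 t=29 v=2: → [20,30); WM=28
i=12 t=29 v=8: → [20,30); WM=28
i=13 t=26 v=7: → [20,30); WM=28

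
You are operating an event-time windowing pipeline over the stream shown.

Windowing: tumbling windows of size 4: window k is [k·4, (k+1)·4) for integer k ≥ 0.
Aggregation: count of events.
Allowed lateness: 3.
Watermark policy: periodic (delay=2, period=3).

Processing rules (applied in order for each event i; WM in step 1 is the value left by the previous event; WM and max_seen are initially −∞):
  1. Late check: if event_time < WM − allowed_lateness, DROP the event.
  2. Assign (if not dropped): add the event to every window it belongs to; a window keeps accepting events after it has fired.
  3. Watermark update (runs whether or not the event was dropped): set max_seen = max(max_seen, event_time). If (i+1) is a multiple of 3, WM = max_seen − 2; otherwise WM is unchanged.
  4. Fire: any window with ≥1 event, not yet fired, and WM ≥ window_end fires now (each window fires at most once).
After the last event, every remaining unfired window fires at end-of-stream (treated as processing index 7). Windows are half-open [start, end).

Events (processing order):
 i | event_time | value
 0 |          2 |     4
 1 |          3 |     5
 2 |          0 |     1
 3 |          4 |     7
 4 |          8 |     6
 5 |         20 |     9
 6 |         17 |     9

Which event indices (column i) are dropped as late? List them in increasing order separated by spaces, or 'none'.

i=0 t=2 v=4: → [0,4); WM=−∞
i=1 t=3 v=5: → [0,4); WM=−∞
i=2 t=0 v=1: → [0,4); WM=1
i=3 t=4 v=7: → [4,8); WM=1
i=4 t=8 v=6: → [8,12); WM=1
i=5 t=20 v=9: → [20,24); WM=18; [0,4) fires=3 [4,8) fires=1 [8,12) fires=1
i=6 t=17 v=9: → [16,20); WM=18

none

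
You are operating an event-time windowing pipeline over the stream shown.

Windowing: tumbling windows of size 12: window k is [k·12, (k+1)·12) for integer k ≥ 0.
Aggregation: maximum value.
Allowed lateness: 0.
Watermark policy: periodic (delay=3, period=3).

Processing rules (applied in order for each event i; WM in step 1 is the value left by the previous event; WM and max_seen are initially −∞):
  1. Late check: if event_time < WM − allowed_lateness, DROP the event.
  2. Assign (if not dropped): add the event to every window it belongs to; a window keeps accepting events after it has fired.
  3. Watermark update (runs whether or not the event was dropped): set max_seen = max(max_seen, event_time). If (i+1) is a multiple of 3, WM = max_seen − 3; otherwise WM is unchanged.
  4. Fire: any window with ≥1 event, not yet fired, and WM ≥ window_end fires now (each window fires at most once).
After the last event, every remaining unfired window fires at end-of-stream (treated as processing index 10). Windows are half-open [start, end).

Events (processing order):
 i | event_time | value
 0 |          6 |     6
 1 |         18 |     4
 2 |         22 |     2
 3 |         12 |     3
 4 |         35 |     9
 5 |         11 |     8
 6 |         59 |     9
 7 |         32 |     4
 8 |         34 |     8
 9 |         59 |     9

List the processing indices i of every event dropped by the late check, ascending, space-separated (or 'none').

i=0 t=6 v=6: → [0,12); WM=−∞
i=1 t=18 v=4: → [12,24); WM=−∞
i=2 t=22 v=2: → [12,24); WM=19; [0,12) fires=6
i=3 t=12 v=3: DROP (t<19-0); WM=19
i=4 t=35 v=9: → [24,36); WM=19
i=5 t=11 v=8: DROP (t<19-0); WM=32; [12,24) fires=4
i=6 t=59 v=9: → [48,60); WM=32
i=7 t=32 v=4: → [24,36); WM=32
i=8 t=34 v=8: → [24,36); WM=56; [24,36) fires=9
i=9 t=59 v=9: → [48,60); WM=56

3 5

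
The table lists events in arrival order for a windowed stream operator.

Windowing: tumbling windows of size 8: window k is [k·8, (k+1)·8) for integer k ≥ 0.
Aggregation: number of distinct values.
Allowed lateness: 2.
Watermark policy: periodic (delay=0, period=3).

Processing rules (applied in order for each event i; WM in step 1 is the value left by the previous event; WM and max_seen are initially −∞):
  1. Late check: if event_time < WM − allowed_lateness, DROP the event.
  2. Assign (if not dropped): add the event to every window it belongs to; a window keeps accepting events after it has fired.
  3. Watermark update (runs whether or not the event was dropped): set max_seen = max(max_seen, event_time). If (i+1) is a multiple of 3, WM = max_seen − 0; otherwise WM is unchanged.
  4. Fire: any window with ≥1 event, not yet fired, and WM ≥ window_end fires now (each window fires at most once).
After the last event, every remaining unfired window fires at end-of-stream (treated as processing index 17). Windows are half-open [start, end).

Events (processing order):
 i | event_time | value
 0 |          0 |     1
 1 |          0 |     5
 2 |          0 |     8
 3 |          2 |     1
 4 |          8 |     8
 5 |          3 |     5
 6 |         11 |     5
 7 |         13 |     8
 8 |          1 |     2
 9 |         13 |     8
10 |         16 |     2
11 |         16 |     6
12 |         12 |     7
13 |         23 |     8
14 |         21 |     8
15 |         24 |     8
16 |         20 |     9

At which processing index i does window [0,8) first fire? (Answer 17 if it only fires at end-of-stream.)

i=0 t=0 v=1: → [0,8); WM=−∞
i=1 t=0 v=5: → [0,8); WM=−∞
i=2 t=0 v=8: → [0,8); WM=0
i=3 t=2 v=1: → [0,8); WM=0
i=4 t=8 v=8: → [8,16); WM=0
i=5 t=3 v=5: → [0,8); WM=8; [0,8) fires=3
i=6 t=11 v=5: → [8,16); WM=8
i=7 t=13 v=8: → [8,16); WM=8
i=8 t=1 v=2: DROP (t<8-2); WM=13
i=9 t=13 v=8: → [8,16); WM=13
i=10 t=16 v=2: → [16,24); WM=13
i=11 t=16 v=6: → [16,24); WM=16; [8,16) fires=2
i=12 t=12 v=7: DROP (t<16-2); WM=16
i=13 t=23 v=8: → [16,24); WM=16
i=14 t=21 v=8: → [16,24); WM=23
i=15 t=24 v=8: → [24,32); WM=23
i=16 t=20 v=9: DROP (t<23-2); WM=23

5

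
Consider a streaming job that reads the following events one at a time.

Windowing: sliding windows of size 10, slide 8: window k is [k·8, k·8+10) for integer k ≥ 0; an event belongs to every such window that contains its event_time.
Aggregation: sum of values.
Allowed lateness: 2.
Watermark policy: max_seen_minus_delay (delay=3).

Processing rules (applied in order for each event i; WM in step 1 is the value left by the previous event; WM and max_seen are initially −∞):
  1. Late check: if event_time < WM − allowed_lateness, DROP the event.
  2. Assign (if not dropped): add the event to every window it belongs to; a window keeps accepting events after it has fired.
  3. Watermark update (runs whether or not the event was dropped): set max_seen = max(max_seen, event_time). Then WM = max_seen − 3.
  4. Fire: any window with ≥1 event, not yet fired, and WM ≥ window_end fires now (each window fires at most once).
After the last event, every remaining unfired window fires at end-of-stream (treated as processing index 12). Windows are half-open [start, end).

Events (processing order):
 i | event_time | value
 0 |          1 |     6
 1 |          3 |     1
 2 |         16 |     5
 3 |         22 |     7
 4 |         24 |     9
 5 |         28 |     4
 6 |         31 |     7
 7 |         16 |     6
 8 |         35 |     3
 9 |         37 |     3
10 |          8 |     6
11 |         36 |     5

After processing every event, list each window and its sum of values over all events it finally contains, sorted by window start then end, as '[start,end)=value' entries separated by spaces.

[0,10)=7 [8,18)=5 [16,26)=21 [24,34)=20 [32,42)=11

i=0 t=1 v=6: → [0,10); WM=-2
i=1 t=3 v=1: → [0,10); WM=0
i=2 t=16 v=5: → [16,26),[8,18); WM=13; [0,10) fires=7
i=3 t=22 v=7: → [16,26); WM=19; [8,18) fires=5
i=4 t=24 v=9: → [24,34),[16,26); WM=21
i=5 t=28 v=4: → [24,34); WM=25
i=6 t=31 v=7: → [24,34); WM=28; [16,26) fires=21
i=7 t=16 v=6: DROP (t<28-2); WM=28
i=8 t=35 v=3: → [32,42); WM=32
i=9 t=37 v=3: → [32,42); WM=34; [24,34) fires=20
i=10 t=8 v=6: DROP (t<34-2); WM=34
i=11 t=36 v=5: → [32,42); WM=34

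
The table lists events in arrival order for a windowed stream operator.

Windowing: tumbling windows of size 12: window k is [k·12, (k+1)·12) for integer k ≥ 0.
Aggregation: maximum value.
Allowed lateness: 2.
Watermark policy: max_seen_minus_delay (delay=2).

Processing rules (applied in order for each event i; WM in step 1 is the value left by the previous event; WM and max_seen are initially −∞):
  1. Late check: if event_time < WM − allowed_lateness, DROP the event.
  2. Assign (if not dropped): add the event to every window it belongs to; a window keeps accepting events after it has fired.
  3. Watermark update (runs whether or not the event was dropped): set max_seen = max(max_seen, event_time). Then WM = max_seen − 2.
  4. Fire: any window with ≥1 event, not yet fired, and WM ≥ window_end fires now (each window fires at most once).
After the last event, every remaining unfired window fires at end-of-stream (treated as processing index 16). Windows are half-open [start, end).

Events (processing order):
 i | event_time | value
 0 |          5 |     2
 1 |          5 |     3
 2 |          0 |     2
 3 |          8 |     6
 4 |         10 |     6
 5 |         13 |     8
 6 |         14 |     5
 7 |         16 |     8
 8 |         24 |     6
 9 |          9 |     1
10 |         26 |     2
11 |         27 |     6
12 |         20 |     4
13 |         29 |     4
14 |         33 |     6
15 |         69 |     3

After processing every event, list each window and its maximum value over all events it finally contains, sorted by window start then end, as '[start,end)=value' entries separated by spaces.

[0,12)=6 [12,24)=8 [24,36)=6 [60,72)=3

i=0 t=5 v=2: → [0,12); WM=3
i=1 t=5 v=3: → [0,12); WM=3
i=2 t=0 v=2: DROP (t<3-2); WM=3
i=3 t=8 v=6: → [0,12); WM=6
i=4 t=10 v=6: → [0,12); WM=8
i=5 t=13 v=8: → [12,24); WM=11
i=6 t=14 v=5: → [12,24); WM=12; [0,12) fires=6
i=7 t=16 v=8: → [12,24); WM=14
i=8 t=24 v=6: → [24,36); WM=22
i=9 t=9 v=1: DROP (t<22-2); WM=22
i=10 t=26 v=2: → [24,36); WM=24; [12,24) fires=8
i=11 t=27 v=6: → [24,36); WM=25
i=12 t=20 v=4: DROP (t<25-2); WM=25
i=13 t=29 v=4: → [24,36); WM=27
i=14 t=33 v=6: → [24,36); WM=31
i=15 t=69 v=3: → [60,72); WM=67; [24,36) fires=6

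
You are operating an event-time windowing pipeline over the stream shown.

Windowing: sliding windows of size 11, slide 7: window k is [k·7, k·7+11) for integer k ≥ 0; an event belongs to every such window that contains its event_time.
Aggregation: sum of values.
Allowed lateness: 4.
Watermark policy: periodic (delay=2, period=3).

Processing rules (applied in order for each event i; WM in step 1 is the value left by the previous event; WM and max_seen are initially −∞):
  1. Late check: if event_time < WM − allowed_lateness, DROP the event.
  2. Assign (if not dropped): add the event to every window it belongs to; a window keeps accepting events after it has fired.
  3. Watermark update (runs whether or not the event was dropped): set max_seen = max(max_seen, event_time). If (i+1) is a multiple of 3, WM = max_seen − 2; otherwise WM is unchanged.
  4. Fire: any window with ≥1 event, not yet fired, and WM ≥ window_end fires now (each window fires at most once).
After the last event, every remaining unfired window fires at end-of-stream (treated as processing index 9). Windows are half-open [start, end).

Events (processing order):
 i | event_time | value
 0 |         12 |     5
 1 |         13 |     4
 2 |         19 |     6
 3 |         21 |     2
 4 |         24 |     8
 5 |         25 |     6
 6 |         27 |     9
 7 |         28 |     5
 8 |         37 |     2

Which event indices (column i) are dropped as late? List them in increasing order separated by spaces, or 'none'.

none

i=0 t=12 v=5: → [7,18); WM=−∞
i=1 t=13 v=4: → [7,18); WM=−∞
i=2 t=19 v=6: → [14,25); WM=17
i=3 t=21 v=2: → [21,32),[14,25); WM=17
i=4 t=24 v=8: → [21,32),[14,25); WM=17
i=5 t=25 v=6: → [21,32); WM=23; [7,18) fires=9
i=6 t=27 v=9: → [21,32); WM=23
i=7 t=28 v=5: → [28,39),[21,32); WM=23
i=8 t=37 v=2: → [35,46),[28,39); WM=35; [14,25) fires=16 [21,32) fires=30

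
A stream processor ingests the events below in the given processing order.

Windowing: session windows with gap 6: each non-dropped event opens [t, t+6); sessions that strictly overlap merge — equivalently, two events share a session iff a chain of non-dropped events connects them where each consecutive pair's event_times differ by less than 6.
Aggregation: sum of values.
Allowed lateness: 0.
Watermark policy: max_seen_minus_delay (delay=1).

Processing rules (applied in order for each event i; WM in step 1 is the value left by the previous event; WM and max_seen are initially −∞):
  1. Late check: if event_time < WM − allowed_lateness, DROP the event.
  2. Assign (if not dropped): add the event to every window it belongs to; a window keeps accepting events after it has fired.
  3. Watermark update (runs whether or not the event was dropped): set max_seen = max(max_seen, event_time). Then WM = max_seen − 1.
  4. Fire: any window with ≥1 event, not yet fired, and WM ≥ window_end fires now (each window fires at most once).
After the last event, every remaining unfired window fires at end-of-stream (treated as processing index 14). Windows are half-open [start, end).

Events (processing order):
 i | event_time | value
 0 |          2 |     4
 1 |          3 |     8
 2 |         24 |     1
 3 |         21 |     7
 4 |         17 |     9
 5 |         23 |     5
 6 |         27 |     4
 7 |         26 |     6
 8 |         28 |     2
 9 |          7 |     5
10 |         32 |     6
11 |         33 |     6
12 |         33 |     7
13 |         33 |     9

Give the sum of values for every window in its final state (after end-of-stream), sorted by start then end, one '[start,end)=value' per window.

[2,9)=12 [23,39)=46

i=0 t=2 v=4: → [2,8); WM=1
i=1 t=3 v=8: → [2,9); WM=2
i=2 t=24 v=1: → [24,30); WM=23
i=3 t=21 v=7: DROP (t<23-0); WM=23
i=4 t=17 v=9: DROP (t<23-0); WM=23
i=5 t=23 v=5: → [23,30); WM=23
i=6 t=27 v=4: → [23,33); WM=26
i=7 t=26 v=6: → [23,33); WM=26
i=8 t=28 v=2: → [23,34); WM=27
i=9 t=7 v=5: DROP (t<27-0); WM=27
i=10 t=32 v=6: → [23,38); WM=31
i=11 t=33 v=6: → [23,39); WM=32
i=12 t=33 v=7: → [23,39); WM=32
i=13 t=33 v=9: → [23,39); WM=32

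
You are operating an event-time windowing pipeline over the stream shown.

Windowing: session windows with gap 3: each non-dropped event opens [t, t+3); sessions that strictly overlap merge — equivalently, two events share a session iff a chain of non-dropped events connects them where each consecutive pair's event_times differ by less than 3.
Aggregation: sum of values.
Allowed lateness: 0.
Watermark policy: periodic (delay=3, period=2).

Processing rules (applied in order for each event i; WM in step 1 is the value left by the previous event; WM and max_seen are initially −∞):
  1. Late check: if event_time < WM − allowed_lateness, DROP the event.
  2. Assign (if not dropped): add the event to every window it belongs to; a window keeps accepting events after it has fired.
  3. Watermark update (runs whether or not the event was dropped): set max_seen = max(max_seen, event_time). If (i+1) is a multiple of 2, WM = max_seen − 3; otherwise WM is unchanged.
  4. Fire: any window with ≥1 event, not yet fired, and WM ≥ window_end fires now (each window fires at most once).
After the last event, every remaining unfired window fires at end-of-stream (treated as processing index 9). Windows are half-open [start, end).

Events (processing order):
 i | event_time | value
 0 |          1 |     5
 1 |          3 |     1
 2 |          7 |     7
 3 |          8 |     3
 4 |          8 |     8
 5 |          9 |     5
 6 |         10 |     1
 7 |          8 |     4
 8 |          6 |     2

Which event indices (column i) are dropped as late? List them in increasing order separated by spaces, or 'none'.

i=0 t=1 v=5: → [1,4); WM=−∞
i=1 t=3 v=1: → [1,6); WM=0
i=2 t=7 v=7: → [7,10); WM=0
i=3 t=8 v=3: → [7,11); WM=5
i=4 t=8 v=8: → [7,11); WM=5
i=5 t=9 v=5: → [7,12); WM=6
i=6 t=10 v=1: → [7,13); WM=6
i=7 t=8 v=4: → [7,13); WM=7
i=8 t=6 v=2: DROP (t<7-0); WM=7

8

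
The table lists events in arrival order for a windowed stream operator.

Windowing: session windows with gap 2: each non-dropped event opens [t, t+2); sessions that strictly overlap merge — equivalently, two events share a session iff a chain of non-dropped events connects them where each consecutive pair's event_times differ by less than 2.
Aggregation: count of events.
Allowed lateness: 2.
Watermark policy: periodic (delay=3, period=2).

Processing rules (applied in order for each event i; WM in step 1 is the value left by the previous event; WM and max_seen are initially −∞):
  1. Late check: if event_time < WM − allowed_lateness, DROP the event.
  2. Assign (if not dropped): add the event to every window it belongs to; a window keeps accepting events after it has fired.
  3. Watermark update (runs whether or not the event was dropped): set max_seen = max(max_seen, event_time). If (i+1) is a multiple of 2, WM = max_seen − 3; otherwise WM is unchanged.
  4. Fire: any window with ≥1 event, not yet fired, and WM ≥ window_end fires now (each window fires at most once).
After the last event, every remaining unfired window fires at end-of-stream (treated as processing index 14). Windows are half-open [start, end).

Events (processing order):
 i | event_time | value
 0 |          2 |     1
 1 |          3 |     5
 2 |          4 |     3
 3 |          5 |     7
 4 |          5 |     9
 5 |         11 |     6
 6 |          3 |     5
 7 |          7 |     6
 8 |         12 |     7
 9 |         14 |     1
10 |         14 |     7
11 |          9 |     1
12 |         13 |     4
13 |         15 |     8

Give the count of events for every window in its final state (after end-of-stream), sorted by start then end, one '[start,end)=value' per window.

[2,7)=5 [7,9)=1 [9,11)=1 [11,17)=6

i=0 t=2 v=1: → [2,4); WM=−∞
i=1 t=3 v=5: → [2,5); WM=0
i=2 t=4 v=3: → [2,6); WM=0
i=3 t=5 v=7: → [2,7); WM=2
i=4 t=5 v=9: → [2,7); WM=2
i=5 t=11 v=6: → [11,13); WM=8
i=6 t=3 v=5: DROP (t<8-2); WM=8
i=7 t=7 v=6: → [7,9); WM=8
i=8 t=12 v=7: → [11,14); WM=8
i=9 t=14 v=1: → [14,16); WM=11
i=10 t=14 v=7: → [14,16); WM=11
i=11 t=9 v=1: → [9,11); WM=11
i=12 t=13 v=4: → [11,16); WM=11
i=13 t=15 v=8: → [11,17); WM=12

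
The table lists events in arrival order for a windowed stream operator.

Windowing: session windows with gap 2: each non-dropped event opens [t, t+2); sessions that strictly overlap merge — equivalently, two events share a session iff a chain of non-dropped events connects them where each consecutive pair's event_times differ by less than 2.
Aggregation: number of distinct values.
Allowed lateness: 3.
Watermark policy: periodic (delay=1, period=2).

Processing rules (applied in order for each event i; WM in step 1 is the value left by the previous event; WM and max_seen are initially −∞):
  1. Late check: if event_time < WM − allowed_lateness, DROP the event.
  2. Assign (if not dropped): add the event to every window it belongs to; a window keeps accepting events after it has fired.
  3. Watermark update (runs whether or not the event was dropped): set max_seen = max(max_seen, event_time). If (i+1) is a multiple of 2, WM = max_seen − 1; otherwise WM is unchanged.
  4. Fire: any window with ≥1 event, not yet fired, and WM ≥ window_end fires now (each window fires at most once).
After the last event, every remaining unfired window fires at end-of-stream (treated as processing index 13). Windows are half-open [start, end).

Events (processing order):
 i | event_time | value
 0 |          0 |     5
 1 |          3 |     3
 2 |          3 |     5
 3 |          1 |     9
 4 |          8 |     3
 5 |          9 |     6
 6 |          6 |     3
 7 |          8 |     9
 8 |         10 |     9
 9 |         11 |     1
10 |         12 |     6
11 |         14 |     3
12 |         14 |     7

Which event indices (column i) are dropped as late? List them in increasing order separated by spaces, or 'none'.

none

i=0 t=0 v=5: → [0,2); WM=−∞
i=1 t=3 v=3: → [3,5); WM=2
i=2 t=3 v=5: → [3,5); WM=2
i=3 t=1 v=9: → [0,3); WM=2
i=4 t=8 v=3: → [8,10); WM=2
i=5 t=9 v=6: → [8,11); WM=8
i=6 t=6 v=3: → [6,8); WM=8
i=7 t=8 v=9: → [8,11); WM=8
i=8 t=10 v=9: → [8,12); WM=8
i=9 t=11 v=1: → [8,13); WM=10
i=10 t=12 v=6: → [8,14); WM=10
i=11 t=14 v=3: → [14,16); WM=13
i=12 t=14 v=7: → [14,16); WM=13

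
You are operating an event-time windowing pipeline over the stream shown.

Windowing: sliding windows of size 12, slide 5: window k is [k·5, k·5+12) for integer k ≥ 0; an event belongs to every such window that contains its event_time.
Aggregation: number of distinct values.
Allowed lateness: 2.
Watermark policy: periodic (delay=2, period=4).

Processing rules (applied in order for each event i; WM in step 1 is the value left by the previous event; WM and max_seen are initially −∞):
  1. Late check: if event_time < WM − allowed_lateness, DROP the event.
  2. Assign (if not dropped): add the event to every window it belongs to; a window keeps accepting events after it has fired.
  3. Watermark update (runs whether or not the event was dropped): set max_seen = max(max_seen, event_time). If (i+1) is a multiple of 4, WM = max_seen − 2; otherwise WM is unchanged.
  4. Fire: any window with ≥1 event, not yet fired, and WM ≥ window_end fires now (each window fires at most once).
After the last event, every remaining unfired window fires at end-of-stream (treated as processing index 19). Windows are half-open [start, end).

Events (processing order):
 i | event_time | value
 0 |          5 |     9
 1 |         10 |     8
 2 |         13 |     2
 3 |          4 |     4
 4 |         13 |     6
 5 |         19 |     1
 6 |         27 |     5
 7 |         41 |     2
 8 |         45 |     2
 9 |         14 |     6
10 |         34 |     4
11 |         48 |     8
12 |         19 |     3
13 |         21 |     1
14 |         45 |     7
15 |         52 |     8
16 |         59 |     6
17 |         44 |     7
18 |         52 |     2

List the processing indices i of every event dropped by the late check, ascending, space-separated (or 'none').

9 10 12 13 17

i=0 t=5 v=9: → [5,17),[0,12); WM=−∞
i=1 t=10 v=8: → [10,22),[5,17),[0,12); WM=−∞
i=2 t=13 v=2: → [10,22),[5,17); WM=−∞
i=3 t=4 v=4: → [0,12); WM=11
i=4 t=13 v=6: → [10,22),[5,17); WM=11
i=5 t=19 v=1: → [15,27),[10,22); WM=11
i=6 t=27 v=5: → [25,37),[20,32); WM=11
i=7 t=41 v=2: → [40,52),[35,47),[30,42); WM=39; [0,12) fires=3 [5,17) fires=4 [10,22) fires=4 [15,27) fires=1 [20,32) fires=1 [25,37) fires=1
i=8 t=45 v=2: → [45,57),[40,52),[35,47); WM=39
i=9 t=14 v=6: DROP (t<39-2); WM=39
i=10 t=34 v=4: DROP (t<39-2); WM=39
i=11 t=48 v=8: → [45,57),[40,52); WM=46; [30,42) fires=1
i=12 t=19 v=3: DROP (t<46-2); WM=46
i=13 t=21 v=1: DROP (t<46-2); WM=46
i=14 t=45 v=7: → [45,57),[40,52),[35,47); WM=46
i=15 t=52 v=8: → [50,62),[45,57); WM=50; [35,47) fires=2
i=16 t=59 v=6: → [55,67),[50,62); WM=50
i=17 t=44 v=7: DROP (t<50-2); WM=50
i=18 t=52 v=2: → [50,62),[45,57); WM=50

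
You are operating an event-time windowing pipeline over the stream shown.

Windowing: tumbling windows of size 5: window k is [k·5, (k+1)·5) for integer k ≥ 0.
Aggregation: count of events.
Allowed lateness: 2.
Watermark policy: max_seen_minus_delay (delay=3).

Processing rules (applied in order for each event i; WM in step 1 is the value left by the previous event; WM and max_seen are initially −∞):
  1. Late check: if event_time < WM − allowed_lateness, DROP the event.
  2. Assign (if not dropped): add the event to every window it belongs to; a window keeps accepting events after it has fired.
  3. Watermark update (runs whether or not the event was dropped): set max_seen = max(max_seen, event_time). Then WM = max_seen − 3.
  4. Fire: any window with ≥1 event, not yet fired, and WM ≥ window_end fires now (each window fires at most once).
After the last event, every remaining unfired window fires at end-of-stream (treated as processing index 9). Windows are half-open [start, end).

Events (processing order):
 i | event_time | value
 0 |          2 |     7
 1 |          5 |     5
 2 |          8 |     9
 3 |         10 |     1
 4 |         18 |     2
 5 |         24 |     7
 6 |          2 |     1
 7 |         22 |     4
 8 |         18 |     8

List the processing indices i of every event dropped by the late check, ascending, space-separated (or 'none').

6 8

i=0 t=2 v=7: → [0,5); WM=-1
i=1 t=5 v=5: → [5,10); WM=2
i=2 t=8 v=9: → [5,10); WM=5; [0,5) fires=1
i=3 t=10 v=1: → [10,15); WM=7
i=4 t=18 v=2: → [15,20); WM=15; [5,10) fires=2 [10,15) fires=1
i=5 t=24 v=7: → [20,25); WM=21; [15,20) fires=1
i=6 t=2 v=1: DROP (t<21-2); WM=21
i=7 t=22 v=4: → [20,25); WM=21
i=8 t=18 v=8: DROP (t<21-2); WM=21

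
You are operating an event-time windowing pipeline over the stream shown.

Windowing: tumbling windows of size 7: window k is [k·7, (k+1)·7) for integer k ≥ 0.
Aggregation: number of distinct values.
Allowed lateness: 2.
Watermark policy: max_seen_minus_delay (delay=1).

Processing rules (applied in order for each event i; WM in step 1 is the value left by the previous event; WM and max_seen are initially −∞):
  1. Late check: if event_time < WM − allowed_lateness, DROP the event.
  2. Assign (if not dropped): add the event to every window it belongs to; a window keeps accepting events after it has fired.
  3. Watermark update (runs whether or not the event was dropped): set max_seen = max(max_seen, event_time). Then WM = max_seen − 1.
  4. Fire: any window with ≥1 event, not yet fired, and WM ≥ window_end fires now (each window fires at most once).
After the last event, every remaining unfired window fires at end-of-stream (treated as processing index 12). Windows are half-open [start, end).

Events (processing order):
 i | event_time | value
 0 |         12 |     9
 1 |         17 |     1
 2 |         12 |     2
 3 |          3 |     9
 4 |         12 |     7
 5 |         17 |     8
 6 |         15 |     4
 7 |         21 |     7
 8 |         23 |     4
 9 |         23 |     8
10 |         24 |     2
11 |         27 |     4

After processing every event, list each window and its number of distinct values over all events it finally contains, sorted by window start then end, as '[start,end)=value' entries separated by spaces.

i=0 t=12 v=9: → [7,14); WM=11
i=1 t=17 v=1: → [14,21); WM=16; [7,14) fires=1
i=2 t=12 v=2: DROP (t<16-2); WM=16
i=3 t=3 v=9: DROP (t<16-2); WM=16
i=4 t=12 v=7: DROP (t<16-2); WM=16
i=5 t=17 v=8: → [14,21); WM=16
i=6 t=15 v=4: → [14,21); WM=16
i=7 t=21 v=7: → [21,28); WM=20
i=8 t=23 v=4: → [21,28); WM=22; [14,21) fires=3
i=9 t=23 v=8: → [21,28); WM=22
i=10 t=24 v=2: → [21,28); WM=23
i=11 t=27 v=4: → [21,28); WM=26

[7,14)=1 [14,21)=3 [21,28)=4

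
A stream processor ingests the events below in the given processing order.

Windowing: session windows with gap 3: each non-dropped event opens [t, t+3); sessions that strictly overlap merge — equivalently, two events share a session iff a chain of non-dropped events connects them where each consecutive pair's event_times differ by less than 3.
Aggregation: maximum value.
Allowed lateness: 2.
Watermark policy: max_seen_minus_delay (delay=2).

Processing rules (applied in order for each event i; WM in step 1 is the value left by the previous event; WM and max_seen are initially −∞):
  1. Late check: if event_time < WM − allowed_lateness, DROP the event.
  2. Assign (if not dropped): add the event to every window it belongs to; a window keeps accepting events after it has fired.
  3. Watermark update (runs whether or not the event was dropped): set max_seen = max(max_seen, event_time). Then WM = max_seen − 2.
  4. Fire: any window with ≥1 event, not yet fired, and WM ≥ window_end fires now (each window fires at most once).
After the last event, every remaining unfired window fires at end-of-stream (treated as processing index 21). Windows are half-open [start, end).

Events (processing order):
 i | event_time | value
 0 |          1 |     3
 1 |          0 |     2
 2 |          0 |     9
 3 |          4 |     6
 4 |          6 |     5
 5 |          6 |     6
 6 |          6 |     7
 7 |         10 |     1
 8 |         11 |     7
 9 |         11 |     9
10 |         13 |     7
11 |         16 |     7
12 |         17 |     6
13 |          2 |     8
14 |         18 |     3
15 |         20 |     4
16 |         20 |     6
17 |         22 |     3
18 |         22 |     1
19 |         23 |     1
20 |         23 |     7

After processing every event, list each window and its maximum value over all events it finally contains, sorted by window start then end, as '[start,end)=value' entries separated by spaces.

i=0 t=1 v=3: → [1,4); WM=-1
i=1 t=0 v=2: → [0,4); WM=-1
i=2 t=0 v=9: → [0,4); WM=-1
i=3 t=4 v=6: → [4,7); WM=2
i=4 t=6 v=5: → [4,9); WM=4
i=5 t=6 v=6: → [4,9); WM=4
i=6 t=6 v=7: → [4,9); WM=4
i=7 t=10 v=1: → [10,13); WM=8
i=8 t=11 v=7: → [10,14); WM=9
i=9 t=11 v=9: → [10,14); WM=9
i=10 t=13 v=7: → [10,16); WM=11
i=11 t=16 v=7: → [16,19); WM=14
i=12 t=17 v=6: → [16,20); WM=15
i=13 t=2 v=8: DROP (t<15-2); WM=15
i=14 t=18 v=3: → [16,21); WM=16
i=15 t=20 v=4: → [16,23); WM=18
i=16 t=20 v=6: → [16,23); WM=18
i=17 t=22 v=3: → [16,25); WM=20
i=18 t=22 v=1: → [16,25); WM=20
i=19 t=23 v=1: → [16,26); WM=21
i=20 t=23 v=7: → [16,26); WM=21

[0,4)=9 [4,9)=7 [10,16)=9 [16,26)=7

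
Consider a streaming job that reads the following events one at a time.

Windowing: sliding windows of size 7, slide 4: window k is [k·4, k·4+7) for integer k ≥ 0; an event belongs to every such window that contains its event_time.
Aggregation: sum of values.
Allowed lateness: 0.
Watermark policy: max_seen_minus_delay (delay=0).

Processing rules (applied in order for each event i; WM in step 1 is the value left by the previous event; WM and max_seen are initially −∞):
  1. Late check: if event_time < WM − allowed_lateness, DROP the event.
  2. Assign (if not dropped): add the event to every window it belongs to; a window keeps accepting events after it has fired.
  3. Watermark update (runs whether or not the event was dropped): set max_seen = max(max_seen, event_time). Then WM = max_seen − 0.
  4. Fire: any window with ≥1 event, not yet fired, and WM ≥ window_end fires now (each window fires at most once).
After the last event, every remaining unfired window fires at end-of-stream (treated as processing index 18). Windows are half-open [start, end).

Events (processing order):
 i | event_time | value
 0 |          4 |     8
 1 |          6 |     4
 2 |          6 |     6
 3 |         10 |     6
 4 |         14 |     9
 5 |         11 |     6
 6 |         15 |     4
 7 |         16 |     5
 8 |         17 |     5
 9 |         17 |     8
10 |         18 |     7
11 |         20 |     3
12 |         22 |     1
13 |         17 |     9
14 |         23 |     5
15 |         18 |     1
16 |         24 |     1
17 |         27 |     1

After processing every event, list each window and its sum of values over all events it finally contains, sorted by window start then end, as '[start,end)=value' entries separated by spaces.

[0,7)=18 [4,11)=24 [8,15)=15 [12,19)=38 [16,23)=29 [20,27)=10 [24,31)=2

i=0 t=4 v=8: → [4,11),[0,7); WM=4
i=1 t=6 v=4: → [4,11),[0,7); WM=6
i=2 t=6 v=6: → [4,11),[0,7); WM=6
i=3 t=10 v=6: → [8,15),[4,11); WM=10; [0,7) fires=18
i=4 t=14 v=9: → [12,19),[8,15); WM=14; [4,11) fires=24
i=5 t=11 v=6: DROP (t<14-0); WM=14
i=6 t=15 v=4: → [12,19); WM=15; [8,15) fires=15
i=7 t=16 v=5: → [16,23),[12,19); WM=16
i=8 t=17 v=5: → [16,23),[12,19); WM=17
i=9 t=17 v=8: → [16,23),[12,19); WM=17
i=10 t=18 v=7: → [16,23),[12,19); WM=18
i=11 t=20 v=3: → [20,27),[16,23); WM=20; [12,19) fires=38
i=12 t=22 v=1: → [20,27),[16,23); WM=22
i=13 t=17 v=9: DROP (t<22-0); WM=22
i=14 t=23 v=5: → [20,27); WM=23; [16,23) fires=29
i=15 t=18 v=1: DROP (t<23-0); WM=23
i=16 t=24 v=1: → [24,31),[20,27); WM=24
i=17 t=27 v=1: → [24,31); WM=27; [20,27) fires=10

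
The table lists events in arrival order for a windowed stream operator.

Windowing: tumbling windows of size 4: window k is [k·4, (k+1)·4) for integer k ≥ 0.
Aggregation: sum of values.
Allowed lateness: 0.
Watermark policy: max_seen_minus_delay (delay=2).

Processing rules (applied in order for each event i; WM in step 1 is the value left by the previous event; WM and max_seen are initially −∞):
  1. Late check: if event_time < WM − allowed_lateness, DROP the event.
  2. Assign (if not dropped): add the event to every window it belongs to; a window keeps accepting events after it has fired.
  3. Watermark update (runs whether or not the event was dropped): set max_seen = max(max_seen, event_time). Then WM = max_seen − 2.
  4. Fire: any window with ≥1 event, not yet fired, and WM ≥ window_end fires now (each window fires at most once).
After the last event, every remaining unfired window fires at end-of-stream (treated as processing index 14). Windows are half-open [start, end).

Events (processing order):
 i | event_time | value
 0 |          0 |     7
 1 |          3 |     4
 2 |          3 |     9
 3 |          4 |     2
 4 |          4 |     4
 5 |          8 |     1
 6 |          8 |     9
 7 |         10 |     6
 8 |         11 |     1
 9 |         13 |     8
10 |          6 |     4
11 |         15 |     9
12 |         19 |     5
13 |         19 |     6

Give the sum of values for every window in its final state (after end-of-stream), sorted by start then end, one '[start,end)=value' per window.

i=0 t=0 v=7: → [0,4); WM=-2
i=1 t=3 v=4: → [0,4); WM=1
i=2 t=3 v=9: → [0,4); WM=1
i=3 t=4 v=2: → [4,8); WM=2
i=4 t=4 v=4: → [4,8); WM=2
i=5 t=8 v=1: → [8,12); WM=6; [0,4) fires=20
i=6 t=8 v=9: → [8,12); WM=6
i=7 t=10 v=6: → [8,12); WM=8; [4,8) fires=6
i=8 t=11 v=1: → [8,12); WM=9
i=9 t=13 v=8: → [12,16); WM=11
i=10 t=6 v=4: DROP (t<11-0); WM=11
i=11 t=15 v=9: → [12,16); WM=13; [8,12) fires=17
i=12 t=19 v=5: → [16,20); WM=17; [12,16) fires=17
i=13 t=19 v=6: → [16,20); WM=17

[0,4)=20 [4,8)=6 [8,12)=17 [12,16)=17 [16,20)=11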